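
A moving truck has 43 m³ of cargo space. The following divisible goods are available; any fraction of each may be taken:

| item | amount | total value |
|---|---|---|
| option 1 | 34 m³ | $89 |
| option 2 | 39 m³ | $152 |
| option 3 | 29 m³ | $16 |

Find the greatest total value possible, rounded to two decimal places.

Take in order of value per unit:
- option 2 (152/39 per unit): all 39 → value 152, running total 152.00
- option 1 (89/34 per unit): 4 of 34 → value 4×89/34 = 10.4706, running total 162.47
Total 162.47.

162.47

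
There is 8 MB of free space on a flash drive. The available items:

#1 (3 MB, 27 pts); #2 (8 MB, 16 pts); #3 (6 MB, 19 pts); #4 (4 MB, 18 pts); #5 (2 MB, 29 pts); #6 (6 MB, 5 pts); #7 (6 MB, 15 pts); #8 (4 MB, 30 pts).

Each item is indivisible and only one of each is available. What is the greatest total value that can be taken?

This is a 0/1 knapsack; check combinations near the capacity.
- #5+#8: size 2+4=6, value 29+30=59
- #1+#8: size 3+4=7, value 27+30=57
- #1+#5: size 3+2=5, value 27+29=56
Best: 59 pts.

59 pts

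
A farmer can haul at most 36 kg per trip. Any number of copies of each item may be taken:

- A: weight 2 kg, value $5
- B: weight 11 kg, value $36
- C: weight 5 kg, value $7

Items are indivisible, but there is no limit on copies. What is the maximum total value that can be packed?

Best value-per-unit is B at 36/11; filling with it alone gives 3×36 = 108.
Optimal mix: 1×A + 3×B → weight 35, value 113.

$113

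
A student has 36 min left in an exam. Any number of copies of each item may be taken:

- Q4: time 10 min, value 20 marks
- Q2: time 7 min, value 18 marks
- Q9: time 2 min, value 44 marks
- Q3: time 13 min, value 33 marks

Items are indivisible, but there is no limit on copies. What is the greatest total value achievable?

Best value-per-unit is Q9 at 44/2, and filling with it alone uses time 18×2=36. No mix of the others beats 18×44 = 792.

792 marks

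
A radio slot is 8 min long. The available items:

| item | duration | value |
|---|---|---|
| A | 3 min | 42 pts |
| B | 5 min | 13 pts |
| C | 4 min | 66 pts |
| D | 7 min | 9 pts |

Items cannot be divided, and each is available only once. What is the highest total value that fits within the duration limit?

108 pts

Check high-value combinations within 8 min:
- A+C: duration 3+4=7, value 42+66=108
- C: duration 4, value 66
- A+B: duration 3+5=8, value 42+13=55
- A: duration 3, value 42
- B: duration 5, value 13
Best: 108 pts.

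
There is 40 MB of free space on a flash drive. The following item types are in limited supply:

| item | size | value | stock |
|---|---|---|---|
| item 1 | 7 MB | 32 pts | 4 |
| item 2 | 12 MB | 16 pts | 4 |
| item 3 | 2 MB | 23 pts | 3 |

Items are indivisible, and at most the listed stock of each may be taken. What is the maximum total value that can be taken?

Top feasible selections:
- 4×item 1 + 3×item 3: size 34, value 197
- 3×item 1 + 1×item 2 + 3×item 3: size 39, value 181
- 4×item 1 + 2×item 3: size 32, value 174
Best: 197 pts.

197 pts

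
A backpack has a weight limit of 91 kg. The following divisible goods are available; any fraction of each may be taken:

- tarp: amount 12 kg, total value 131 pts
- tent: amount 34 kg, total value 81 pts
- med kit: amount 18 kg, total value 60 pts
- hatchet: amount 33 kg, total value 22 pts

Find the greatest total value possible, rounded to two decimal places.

290.00

Take in order of value per unit:
- tarp (131/12 per unit): all 12 → value 131, running total 131.00
- med kit (60/18 per unit): all 18 → value 60, running total 191.00
- tent (81/34 per unit): all 34 → value 81, running total 272.00
- hatchet (22/33 per unit): 27 of 33 → value 27×22/33 = 18.0000, running total 290.00
Total 290.00.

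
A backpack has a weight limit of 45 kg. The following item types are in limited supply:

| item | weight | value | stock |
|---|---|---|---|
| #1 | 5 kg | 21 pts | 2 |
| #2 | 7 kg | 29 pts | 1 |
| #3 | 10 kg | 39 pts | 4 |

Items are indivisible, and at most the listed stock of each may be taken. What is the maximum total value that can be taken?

Best selections within weight 45 and stock limits:
- 1×#1 + 4×#3: weight 45, value 177
- 1×#1 + 1×#2 + 3×#3: weight 42, value 167
Best: 177 pts.

177 pts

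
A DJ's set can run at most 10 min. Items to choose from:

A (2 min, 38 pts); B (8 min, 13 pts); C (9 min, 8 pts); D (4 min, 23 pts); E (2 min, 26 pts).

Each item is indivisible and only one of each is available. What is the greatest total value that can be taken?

87 pts

Check high-value combinations within 10 min:
- A+D+E: duration 2+4+2=8, value 38+23+26=87
- A+E: duration 2+2=4, value 38+26=64
- A+D: duration 2+4=6, value 38+23=61
- A+B: duration 2+8=10, value 38+13=51
Best: 87 pts.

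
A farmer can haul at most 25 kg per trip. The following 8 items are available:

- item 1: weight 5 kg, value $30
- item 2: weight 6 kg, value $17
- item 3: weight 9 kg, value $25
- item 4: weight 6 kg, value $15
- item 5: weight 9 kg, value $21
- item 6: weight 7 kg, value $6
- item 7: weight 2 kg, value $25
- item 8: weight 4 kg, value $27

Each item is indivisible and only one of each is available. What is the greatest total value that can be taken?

Check high-value combinations within 25 kg:
- item 1+item 2+item 4+item 7+item 8: weight 5+6+6+2+4=23, value 30+17+15+25+27=114
- item 1+item 3+item 7+item 8: weight 5+9+2+4=20, value 30+25+25+27=107
- item 1+item 2+item 6+item 7+item 8: weight 5+6+7+2+4=24, value 30+17+6+25+27=105
- item 1+item 5+item 7+item 8: weight 5+9+2+4=20, value 30+21+25+27=103
Best: $114.

$114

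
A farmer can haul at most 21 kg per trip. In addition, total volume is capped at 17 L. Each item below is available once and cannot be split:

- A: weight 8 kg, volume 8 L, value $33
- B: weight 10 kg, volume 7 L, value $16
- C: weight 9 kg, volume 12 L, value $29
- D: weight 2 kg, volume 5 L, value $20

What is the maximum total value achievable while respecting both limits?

Feasible sets respecting both limits:
- A+D: weight 10, volume 13, value 53
- A+B: weight 18, volume 15, value 49
- C+D: weight 11, volume 17, value 49
- B+D: weight 12, volume 12, value 36
Best: $53.

$53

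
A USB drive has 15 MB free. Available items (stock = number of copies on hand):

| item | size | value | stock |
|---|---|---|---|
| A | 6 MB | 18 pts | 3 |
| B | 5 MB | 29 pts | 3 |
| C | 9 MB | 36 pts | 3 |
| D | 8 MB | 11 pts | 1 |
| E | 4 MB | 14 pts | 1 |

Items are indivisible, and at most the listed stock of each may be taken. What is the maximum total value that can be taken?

Top feasible selections:
- 3×B: size 15, value 87
- 2×B + 1×E: size 14, value 72
Best: 87 pts.

87 pts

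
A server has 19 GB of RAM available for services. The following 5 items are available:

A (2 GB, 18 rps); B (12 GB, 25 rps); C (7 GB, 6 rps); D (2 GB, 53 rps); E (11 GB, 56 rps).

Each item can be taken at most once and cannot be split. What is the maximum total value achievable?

Check high-value combinations within 19 GB:
- A+D+E: memory 2+2+11=15, value 18+53+56=127
- D+E: memory 2+11=13, value 53+56=109
- A+B+D: memory 2+12+2=16, value 18+25+53=96
Best: 127 rps.

127 rps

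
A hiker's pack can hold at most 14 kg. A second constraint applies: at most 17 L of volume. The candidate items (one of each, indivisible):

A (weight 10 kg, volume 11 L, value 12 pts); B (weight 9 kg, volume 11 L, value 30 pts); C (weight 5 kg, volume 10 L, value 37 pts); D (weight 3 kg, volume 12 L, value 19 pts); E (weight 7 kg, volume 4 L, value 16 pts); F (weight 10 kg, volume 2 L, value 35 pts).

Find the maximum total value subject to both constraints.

Feasible sets respecting both limits:
- D+F: weight 13, volume 14, value 54
- C+E: weight 12, volume 14, value 53
- C: weight 5, volume 10, value 37
Best: 54 pts.

54 pts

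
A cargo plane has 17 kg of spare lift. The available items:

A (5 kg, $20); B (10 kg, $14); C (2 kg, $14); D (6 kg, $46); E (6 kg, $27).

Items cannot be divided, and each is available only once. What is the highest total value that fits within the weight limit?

Check high-value combinations within 17 kg:
- A+D+E: weight 5+6+6=17, value 20+46+27=93
- C+D+E: weight 2+6+6=14, value 14+46+27=87
- A+C+D: weight 5+2+6=13, value 20+14+46=80
Best: $93.

$93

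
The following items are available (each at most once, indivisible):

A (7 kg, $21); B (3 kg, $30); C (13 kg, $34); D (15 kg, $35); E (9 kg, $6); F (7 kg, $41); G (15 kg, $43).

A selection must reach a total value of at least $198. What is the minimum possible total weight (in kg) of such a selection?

60

Subsets with value ≥ 198, sorted by total weight:
- A+B+C+D+F+G: weight 60, value 204
- A+B+C+D+E+F+G: weight 69, value 210
Minimum weight: 60 kg.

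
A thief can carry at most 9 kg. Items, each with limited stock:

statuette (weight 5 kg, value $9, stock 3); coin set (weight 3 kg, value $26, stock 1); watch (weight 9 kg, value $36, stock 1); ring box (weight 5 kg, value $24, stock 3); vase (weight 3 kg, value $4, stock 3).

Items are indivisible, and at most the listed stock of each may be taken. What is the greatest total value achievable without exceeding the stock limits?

$50

Best selections within weight 9 and stock limits:
- 1×coin set + 1×ring box: weight 8, value 50
- 1×watch: weight 9, value 36
Best: $50.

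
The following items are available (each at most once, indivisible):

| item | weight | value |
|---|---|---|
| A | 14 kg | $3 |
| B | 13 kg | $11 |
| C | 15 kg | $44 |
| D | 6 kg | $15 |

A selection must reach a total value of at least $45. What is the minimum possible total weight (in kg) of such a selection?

21

Subsets with value ≥ 45, sorted by total weight:
- C+D: weight 21, value 59
- B+C: weight 28, value 55
- A+C: weight 29, value 47
Minimum weight: 21 kg.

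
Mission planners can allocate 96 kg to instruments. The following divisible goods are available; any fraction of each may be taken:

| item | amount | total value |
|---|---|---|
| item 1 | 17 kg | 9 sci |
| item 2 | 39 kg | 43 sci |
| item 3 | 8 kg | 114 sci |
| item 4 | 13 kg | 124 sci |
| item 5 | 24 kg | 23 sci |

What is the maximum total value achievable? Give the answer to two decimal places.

Take in order of value per unit:
- item 3 (114/8 per unit): all 8 → value 114, running total 114.00
- item 4 (124/13 per unit): all 13 → value 124, running total 238.00
- item 2 (43/39 per unit): all 39 → value 43, running total 281.00
- item 5 (23/24 per unit): all 24 → value 23, running total 304.00
- item 1 (9/17 per unit): 12 of 17 → value 12×9/17 = 6.3529, running total 310.35
Total 310.35.

310.35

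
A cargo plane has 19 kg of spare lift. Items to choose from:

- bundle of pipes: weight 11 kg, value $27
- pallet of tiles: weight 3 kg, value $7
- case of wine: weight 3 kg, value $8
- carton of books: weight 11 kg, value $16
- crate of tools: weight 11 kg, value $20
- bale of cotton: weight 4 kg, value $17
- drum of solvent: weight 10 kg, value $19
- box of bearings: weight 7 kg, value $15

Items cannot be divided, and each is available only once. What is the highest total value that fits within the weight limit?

$52

Check high-value combinations within 19 kg:
- bundle of pipes+case of wine+bale of cotton: weight 11+3+4=18, value 27+8+17=52
- bundle of pipes+pallet of tiles+bale of cotton: weight 11+3+4=18, value 27+7+17=51
- pallet of tiles+case of wine+bale of cotton+box of bearings: weight 3+3+4+7=17, value 7+8+17+15=47
- case of wine+crate of tools+bale of cotton: weight 3+11+4=18, value 8+20+17=45
- bundle of pipes+bale of cotton: weight 11+4=15, value 27+17=44
Best: $52.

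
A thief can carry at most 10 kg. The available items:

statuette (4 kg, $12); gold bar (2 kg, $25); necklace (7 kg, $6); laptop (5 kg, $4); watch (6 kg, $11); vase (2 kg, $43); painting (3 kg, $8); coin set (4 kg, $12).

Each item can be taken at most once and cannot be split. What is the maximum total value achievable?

Check high-value combinations within 10 kg:
- statuette+gold bar+vase: weight 4+2+2=8, value 12+25+43=80
- gold bar+vase+coin set: weight 2+2+4=8, value 25+43+12=80
- gold bar+watch+vase: weight 2+6+2=10, value 25+11+43=79
- gold bar+vase+painting: weight 2+2+3=7, value 25+43+8=76
Best: $80.

$80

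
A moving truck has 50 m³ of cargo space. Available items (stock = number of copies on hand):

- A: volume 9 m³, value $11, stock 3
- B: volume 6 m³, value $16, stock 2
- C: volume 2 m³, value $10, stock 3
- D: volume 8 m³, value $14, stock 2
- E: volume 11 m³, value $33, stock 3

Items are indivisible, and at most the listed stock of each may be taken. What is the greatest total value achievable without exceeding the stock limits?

$151

Top feasible selections:
- 2×B + 2×C + 3×E: volume 49, value 151
- 1×B + 3×C + 3×E: volume 45, value 145
- 3×C + 1×D + 3×E: volume 47, value 143
Best: $151.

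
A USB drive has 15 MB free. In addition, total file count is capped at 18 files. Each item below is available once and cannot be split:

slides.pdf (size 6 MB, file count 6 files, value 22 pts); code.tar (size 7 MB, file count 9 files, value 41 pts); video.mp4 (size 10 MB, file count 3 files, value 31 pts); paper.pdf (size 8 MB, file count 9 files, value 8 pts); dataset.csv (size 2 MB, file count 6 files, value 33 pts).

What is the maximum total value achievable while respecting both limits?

Feasible sets respecting both limits:
- code.tar+dataset.csv: size 9, file count 15, value 74
- video.mp4+dataset.csv: size 12, file count 9, value 64
- slides.pdf+code.tar: size 13, file count 15, value 63
Best: 74 pts.

74 pts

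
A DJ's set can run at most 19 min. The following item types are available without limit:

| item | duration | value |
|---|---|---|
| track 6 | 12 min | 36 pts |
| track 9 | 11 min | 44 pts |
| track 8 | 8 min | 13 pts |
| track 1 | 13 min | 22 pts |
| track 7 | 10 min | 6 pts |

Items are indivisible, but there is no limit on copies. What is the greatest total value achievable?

Best value-per-unit is track 9 at 44/11; filling with it alone gives 1×44 = 44.
Optimal mix: 1×track 9 + 1×track 8 → duration 19, value 57.

57 pts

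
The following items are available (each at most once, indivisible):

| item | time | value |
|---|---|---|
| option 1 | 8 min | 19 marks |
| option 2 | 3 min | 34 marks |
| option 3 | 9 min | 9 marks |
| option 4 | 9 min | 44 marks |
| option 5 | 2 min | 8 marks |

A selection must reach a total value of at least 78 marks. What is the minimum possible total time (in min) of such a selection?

Subsets with value ≥ 78, sorted by total time:
- option 2+option 4: time 12, value 78
- option 2+option 4+option 5: time 14, value 86
Minimum time: 12 min.

12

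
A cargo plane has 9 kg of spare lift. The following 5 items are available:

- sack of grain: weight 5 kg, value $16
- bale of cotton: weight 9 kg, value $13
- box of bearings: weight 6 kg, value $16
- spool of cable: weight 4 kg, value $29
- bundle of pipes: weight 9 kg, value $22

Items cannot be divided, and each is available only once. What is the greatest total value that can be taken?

Check high-value combinations within 9 kg:
- sack of grain+spool of cable: weight 5+4=9, value 16+29=45
- spool of cable: weight 4, value 29
- bundle of pipes: weight 9, value 22
- sack of grain: weight 5, value 16
Best: $45.

$45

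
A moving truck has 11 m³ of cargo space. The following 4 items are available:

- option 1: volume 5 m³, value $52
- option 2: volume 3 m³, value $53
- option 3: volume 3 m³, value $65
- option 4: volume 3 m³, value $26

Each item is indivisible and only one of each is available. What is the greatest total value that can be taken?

Check high-value combinations within 11 m³:
- option 1+option 2+option 3: volume 5+3+3=11, value 52+53+65=170
- option 2+option 3+option 4: volume 3+3+3=9, value 53+65+26=144
- option 1+option 3+option 4: volume 5+3+3=11, value 52+65+26=143
Best: $170.

$170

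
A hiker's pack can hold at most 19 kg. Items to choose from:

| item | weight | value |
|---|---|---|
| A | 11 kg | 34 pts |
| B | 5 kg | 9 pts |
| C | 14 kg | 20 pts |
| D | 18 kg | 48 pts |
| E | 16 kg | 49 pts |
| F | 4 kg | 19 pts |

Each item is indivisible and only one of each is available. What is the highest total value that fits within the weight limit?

Check high-value combinations within 19 kg:
- A+F: weight 11+4=15, value 34+19=53
- E: weight 16, value 49
- D: weight 18, value 48
- A+B: weight 11+5=16, value 34+9=43
Best: 53 pts.

53 pts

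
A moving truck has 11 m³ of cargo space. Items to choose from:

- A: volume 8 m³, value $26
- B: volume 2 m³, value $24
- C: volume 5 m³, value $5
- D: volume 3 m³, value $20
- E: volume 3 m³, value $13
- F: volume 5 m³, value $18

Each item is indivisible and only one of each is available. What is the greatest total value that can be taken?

$62

This is a 0/1 knapsack; check combinations near the capacity.
- B+D+F: volume 2+3+5=10, value 24+20+18=62
- B+D+E: volume 2+3+3=8, value 24+20+13=57
- B+E+F: volume 2+3+5=10, value 24+13+18=55
- D+E+F: volume 3+3+5=11, value 20+13+18=51
- A+B: volume 8+2=10, value 26+24=50
Best: $62.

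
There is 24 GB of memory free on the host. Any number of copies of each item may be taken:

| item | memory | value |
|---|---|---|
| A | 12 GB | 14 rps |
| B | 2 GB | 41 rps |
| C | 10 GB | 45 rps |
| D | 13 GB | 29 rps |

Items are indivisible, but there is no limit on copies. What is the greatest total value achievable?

Best value-per-unit is B at 41/2, and filling with it alone uses memory 12×2=24. No mix of the others beats 12×41 = 492.

492 rps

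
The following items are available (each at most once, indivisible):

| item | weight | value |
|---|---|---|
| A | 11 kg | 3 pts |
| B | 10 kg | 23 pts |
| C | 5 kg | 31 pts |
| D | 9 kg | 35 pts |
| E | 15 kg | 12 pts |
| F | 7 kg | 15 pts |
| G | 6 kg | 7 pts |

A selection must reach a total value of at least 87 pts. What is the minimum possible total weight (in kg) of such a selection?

Subsets with value ≥ 87, sorted by total weight:
- B+C+D: weight 24, value 89
- C+D+F+G: weight 27, value 88
- B+C+D+G: weight 30, value 96
- B+C+D+F: weight 31, value 104
Minimum weight: 24 kg.

24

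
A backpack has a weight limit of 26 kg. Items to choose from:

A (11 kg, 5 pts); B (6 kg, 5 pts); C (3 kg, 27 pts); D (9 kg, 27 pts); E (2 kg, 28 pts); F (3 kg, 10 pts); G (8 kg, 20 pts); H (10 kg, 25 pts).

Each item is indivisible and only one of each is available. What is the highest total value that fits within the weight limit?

Check high-value combinations within 26 kg:
- C+D+E+F+G: weight 3+9+2+3+8=25, value 27+27+28+10+20=112
- C+E+F+G+H: weight 3+2+3+8+10=26, value 27+28+10+20+25=110
- C+D+E+H: weight 3+9+2+10=24, value 27+27+28+25=107
Best: 112 pts.

112 pts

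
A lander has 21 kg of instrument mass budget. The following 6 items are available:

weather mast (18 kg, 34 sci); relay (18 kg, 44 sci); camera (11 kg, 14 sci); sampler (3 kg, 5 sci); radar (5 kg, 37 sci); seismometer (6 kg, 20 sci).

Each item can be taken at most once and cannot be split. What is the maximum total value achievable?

Check high-value combinations within 21 kg:
- sampler+radar+seismometer: mass 3+5+6=14, value 5+37+20=62
- radar+seismometer: mass 5+6=11, value 37+20=57
- camera+sampler+radar: mass 11+3+5=19, value 14+5+37=56
- camera+radar: mass 11+5=16, value 14+37=51
Best: 62 sci.

62 sci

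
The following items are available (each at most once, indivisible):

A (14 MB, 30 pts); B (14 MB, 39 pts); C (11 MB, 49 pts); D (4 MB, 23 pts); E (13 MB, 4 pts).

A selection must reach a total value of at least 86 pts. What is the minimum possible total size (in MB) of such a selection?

Subsets with value ≥ 86, sorted by total size:
- B+C: size 25, value 88
- B+C+D: size 29, value 111
- A+C+D: size 29, value 102
- A+B+D: size 32, value 92
Minimum size: 25 MB.

25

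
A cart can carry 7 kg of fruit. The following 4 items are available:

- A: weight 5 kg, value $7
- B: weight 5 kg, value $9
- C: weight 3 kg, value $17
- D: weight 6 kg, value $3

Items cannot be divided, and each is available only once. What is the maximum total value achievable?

Check high-value combinations within 7 kg:
- C: weight 3, value 17
- B: weight 5, value 9
- A: weight 5, value 7
- D: weight 6, value 3
Best: $17.

$17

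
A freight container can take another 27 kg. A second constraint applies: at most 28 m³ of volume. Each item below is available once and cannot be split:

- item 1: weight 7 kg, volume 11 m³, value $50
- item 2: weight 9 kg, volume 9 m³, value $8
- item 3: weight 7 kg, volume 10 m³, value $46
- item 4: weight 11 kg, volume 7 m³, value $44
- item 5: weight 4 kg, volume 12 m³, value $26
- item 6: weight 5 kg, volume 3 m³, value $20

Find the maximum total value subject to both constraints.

$140

Feasible sets respecting both limits:
- item 1+item 3+item 4: weight 25, volume 28, value 140
- item 1+item 3+item 6: weight 19, volume 24, value 116
- item 1+item 4+item 6: weight 23, volume 21, value 114
- item 3+item 4+item 6: weight 23, volume 20, value 110
Best: $140.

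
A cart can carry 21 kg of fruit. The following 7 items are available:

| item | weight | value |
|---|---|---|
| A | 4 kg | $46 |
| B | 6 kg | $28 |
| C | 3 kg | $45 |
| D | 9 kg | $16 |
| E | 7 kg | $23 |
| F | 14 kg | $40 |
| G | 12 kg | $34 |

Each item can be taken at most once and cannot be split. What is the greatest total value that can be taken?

$142

Check high-value combinations within 21 kg:
- A+B+C+E: weight 4+6+3+7=20, value 46+28+45+23=142
- A+C+F: weight 4+3+14=21, value 46+45+40=131
- A+C+G: weight 4+3+12=19, value 46+45+34=125
- A+B+C: weight 4+6+3=13, value 46+28+45=119
- A+C+E: weight 4+3+7=14, value 46+45+23=114
Best: $142.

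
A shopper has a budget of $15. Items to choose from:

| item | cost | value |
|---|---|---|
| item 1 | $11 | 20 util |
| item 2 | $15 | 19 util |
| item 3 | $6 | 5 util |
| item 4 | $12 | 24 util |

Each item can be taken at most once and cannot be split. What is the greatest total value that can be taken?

This is a 0/1 knapsack; check combinations near the capacity.
- item 4: cost 12, value 24
- item 1: cost 11, value 20
- item 2: cost 15, value 19
- item 3: cost 6, value 5
Best: 24 util.

24 util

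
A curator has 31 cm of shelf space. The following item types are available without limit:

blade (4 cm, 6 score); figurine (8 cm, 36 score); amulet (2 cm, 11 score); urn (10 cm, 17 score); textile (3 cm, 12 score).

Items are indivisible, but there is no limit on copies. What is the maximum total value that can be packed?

Best value-per-unit is amulet at 11/2; filling with it alone gives 15×11 = 165.
Optimal mix: 14×amulet + 1×textile → length 31, value 166.

166 score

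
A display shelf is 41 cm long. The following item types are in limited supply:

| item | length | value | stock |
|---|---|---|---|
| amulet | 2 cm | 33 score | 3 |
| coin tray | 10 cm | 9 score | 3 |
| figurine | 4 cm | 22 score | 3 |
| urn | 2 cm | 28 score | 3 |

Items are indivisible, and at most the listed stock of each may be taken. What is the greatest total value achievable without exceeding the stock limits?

Best selections within length 41 and stock limits:
- 3×amulet + 1×coin tray + 3×figurine + 3×urn: length 34, value 258
- 3×amulet + 3×figurine + 3×urn: length 24, value 249
- 3×amulet + 2×coin tray + 2×figurine + 3×urn: length 40, value 245
Best: 258 score.

258 score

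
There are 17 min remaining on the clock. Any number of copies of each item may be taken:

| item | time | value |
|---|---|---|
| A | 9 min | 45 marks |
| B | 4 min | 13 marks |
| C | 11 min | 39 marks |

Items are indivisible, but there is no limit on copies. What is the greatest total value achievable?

71 marks

Best value-per-unit is A at 45/9; filling with it alone gives 1×45 = 45.
Optimal mix: 1×A + 2×B → time 17, value 71.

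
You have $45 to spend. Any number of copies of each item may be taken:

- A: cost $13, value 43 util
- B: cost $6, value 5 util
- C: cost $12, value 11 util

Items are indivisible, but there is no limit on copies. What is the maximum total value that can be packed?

Best value-per-unit is A at 43/13; filling with it alone gives 3×43 = 129.
Optimal mix: 3×A + 1×B → cost 45, value 134.

134 util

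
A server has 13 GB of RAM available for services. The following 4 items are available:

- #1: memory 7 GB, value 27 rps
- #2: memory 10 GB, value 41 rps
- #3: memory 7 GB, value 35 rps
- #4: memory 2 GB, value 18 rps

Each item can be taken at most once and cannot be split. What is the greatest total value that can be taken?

This is a 0/1 knapsack; check combinations near the capacity.
- #2+#4: memory 10+2=12, value 41+18=59
- #3+#4: memory 7+2=9, value 35+18=53
- #1+#4: memory 7+2=9, value 27+18=45
- #2: memory 10, value 41
- #3: memory 7, value 35
Best: 59 rps.

59 rps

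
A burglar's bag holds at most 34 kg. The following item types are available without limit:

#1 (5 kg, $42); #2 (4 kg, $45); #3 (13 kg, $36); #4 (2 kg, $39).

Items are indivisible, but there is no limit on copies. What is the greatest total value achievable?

Best value-per-unit is #4 at 39/2, and filling with it alone uses weight 17×2=34. No mix of the others beats 17×39 = 663.

$663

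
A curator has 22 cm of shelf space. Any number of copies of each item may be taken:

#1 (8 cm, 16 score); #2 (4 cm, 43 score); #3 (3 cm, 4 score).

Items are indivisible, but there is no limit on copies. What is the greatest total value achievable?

215 score

Best value-per-unit is #2 at 43/4, and filling with it alone uses length 5×4=20. No mix of the others beats 5×43 = 215.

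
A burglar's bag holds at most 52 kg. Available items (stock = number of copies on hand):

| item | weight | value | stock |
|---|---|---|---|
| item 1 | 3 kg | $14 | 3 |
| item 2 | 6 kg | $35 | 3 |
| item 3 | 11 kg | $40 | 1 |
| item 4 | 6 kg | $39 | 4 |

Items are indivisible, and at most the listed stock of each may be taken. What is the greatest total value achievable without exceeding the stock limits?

Best selections within weight 52 and stock limits:
- 3×item 1 + 3×item 2 + 4×item 4: weight 51, value 303
- 2×item 1 + 3×item 2 + 4×item 4: weight 48, value 289
Best: $303.

$303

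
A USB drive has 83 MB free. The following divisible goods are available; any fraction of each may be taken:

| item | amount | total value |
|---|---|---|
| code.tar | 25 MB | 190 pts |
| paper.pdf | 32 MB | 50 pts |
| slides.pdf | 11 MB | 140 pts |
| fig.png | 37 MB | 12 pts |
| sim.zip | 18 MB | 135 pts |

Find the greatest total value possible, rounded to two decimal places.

510.31

Take in order of value per unit:
- slides.pdf (140/11 per unit): all 11 → value 140, running total 140.00
- code.tar (190/25 per unit): all 25 → value 190, running total 330.00
- sim.zip (135/18 per unit): all 18 → value 135, running total 465.00
- paper.pdf (50/32 per unit): 29 of 32 → value 29×50/32 = 45.3125, running total 510.31
Total 510.31.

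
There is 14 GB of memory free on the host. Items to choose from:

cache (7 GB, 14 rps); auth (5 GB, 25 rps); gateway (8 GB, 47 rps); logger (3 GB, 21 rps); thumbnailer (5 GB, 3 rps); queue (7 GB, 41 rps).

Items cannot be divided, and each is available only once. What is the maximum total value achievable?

72 rps

This is a 0/1 knapsack; check combinations near the capacity.
- auth+gateway: memory 5+8=13, value 25+47=72
- gateway+logger: memory 8+3=11, value 47+21=68
- auth+queue: memory 5+7=12, value 25+41=66
Best: 72 rps.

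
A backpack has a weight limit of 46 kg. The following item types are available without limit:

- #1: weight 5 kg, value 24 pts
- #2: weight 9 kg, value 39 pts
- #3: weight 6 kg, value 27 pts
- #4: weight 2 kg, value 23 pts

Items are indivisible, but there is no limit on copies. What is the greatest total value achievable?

529 pts

Best value-per-unit is #4 at 23/2, and filling with it alone uses weight 23×2=46. No mix of the others beats 23×23 = 529.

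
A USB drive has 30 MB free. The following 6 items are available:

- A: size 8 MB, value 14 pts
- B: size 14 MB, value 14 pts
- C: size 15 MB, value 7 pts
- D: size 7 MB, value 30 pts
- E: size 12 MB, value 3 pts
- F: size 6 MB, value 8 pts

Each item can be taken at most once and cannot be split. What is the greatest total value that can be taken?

58 pts

This is a 0/1 knapsack; check combinations near the capacity.
- A+B+D: size 8+14+7=29, value 14+14+30=58
- A+D+F: size 8+7+6=21, value 14+30+8=52
- B+D+F: size 14+7+6=27, value 14+30+8=52
Best: 58 pts.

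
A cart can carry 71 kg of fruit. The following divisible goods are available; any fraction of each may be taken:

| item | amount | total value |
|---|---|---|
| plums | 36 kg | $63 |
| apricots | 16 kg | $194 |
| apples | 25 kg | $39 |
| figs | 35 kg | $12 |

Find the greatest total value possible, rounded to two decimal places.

Take in order of value per unit:
- apricots (194/16 per unit): all 16 → value 194, running total 194.00
- plums (63/36 per unit): all 36 → value 63, running total 257.00
- apples (39/25 per unit): 19 of 25 → value 19×39/25 = 29.6400, running total 286.64
Total 286.64.

286.64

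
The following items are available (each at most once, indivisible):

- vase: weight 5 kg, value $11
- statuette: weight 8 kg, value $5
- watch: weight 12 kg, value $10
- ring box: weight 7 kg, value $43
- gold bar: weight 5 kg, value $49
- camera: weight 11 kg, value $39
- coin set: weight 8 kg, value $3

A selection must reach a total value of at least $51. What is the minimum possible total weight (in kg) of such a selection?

10

Subsets with value ≥ 51, sorted by total weight:
- vase+gold bar: weight 10, value 60
- ring box+gold bar: weight 12, value 92
- vase+ring box: weight 12, value 54
Minimum weight: 10 kg.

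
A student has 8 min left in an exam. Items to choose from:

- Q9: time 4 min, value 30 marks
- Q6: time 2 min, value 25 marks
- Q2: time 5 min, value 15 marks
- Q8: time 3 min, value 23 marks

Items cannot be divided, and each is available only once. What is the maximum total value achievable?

This is a 0/1 knapsack; check combinations near the capacity.
- Q9+Q6: time 4+2=6, value 30+25=55
- Q9+Q8: time 4+3=7, value 30+23=53
- Q6+Q8: time 2+3=5, value 25+23=48
Best: 55 marks.

55 marks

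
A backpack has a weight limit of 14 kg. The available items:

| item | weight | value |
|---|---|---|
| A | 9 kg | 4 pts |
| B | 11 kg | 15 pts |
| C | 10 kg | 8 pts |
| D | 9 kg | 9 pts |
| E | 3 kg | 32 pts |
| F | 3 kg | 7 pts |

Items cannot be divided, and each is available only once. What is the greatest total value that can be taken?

This is a 0/1 knapsack; check combinations near the capacity.
- B+E: weight 11+3=14, value 15+32=47
- D+E: weight 9+3=12, value 9+32=41
- C+E: weight 10+3=13, value 8+32=40
Best: 47 pts.

47 pts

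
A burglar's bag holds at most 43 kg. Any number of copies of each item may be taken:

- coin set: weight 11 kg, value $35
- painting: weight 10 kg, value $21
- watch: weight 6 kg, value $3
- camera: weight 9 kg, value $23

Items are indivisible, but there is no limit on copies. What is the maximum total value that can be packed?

Best value-per-unit is coin set at 35/11; filling with it alone gives 3×35 = 105.
Optimal mix: 3×coin set + 1×camera → weight 42, value 128.

$128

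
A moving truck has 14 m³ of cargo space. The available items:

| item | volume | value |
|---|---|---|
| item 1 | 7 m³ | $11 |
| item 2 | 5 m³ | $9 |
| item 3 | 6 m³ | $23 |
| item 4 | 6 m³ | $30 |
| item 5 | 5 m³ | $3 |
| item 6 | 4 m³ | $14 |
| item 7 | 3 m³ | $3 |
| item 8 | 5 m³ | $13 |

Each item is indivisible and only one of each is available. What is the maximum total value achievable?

$53

This is a 0/1 knapsack; check combinations near the capacity.
- item 3+item 4: volume 6+6=12, value 23+30=53
- item 4+item 6+item 7: volume 6+4+3=13, value 30+14+3=47
- item 4+item 7+item 8: volume 6+3+5=14, value 30+3+13=46
Best: $53.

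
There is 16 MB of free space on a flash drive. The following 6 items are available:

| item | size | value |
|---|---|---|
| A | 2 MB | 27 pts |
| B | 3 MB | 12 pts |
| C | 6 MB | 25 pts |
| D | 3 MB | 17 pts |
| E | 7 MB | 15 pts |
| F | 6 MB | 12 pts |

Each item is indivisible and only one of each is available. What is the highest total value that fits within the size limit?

Check high-value combinations within 16 MB:
- A+B+C+D: size 2+3+6+3=14, value 27+12+25+17=81
- A+B+D+E: size 2+3+3+7=15, value 27+12+17+15=71
- A+C+D: size 2+6+3=11, value 27+25+17=69
- A+B+D+F: size 2+3+3+6=14, value 27+12+17+12=68
- A+C+E: size 2+6+7=15, value 27+25+15=67
Best: 81 pts.

81 pts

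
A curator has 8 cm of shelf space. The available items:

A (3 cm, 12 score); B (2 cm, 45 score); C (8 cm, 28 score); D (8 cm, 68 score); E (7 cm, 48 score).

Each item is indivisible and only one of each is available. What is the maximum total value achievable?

68 score

Check high-value combinations within 8 cm:
- D: length 8, value 68
- A+B: length 3+2=5, value 12+45=57
- E: length 7, value 48
- B: length 2, value 45
- C: length 8, value 28
Best: 68 score.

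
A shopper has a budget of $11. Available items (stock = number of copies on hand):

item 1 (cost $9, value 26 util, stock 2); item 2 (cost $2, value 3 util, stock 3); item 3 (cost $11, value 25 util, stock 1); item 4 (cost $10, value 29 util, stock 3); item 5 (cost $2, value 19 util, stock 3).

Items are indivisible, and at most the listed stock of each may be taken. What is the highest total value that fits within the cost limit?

Best selections within cost 11 and stock limits:
- 2×item 2 + 3×item 5: cost 10, value 63
- 1×item 2 + 3×item 5: cost 8, value 60
Best: 63 util.

63 util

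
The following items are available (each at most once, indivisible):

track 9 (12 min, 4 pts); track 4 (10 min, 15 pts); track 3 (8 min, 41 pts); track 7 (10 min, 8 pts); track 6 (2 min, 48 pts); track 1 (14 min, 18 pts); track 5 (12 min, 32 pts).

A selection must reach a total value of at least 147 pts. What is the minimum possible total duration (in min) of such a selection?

Subsets with value ≥ 147, sorted by total duration:
- track 4+track 3+track 6+track 1+track 5: duration 46, value 154
- track 3+track 7+track 6+track 1+track 5: duration 46, value 147
- track 9+track 4+track 3+track 7+track 6+track 5: duration 54, value 148
- track 4+track 3+track 7+track 6+track 1+track 5: duration 56, value 162
Minimum duration: 46 min.

46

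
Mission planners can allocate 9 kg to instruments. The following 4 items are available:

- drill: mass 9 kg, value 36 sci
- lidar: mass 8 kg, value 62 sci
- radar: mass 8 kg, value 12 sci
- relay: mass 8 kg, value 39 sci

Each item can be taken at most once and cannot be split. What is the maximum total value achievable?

Check high-value combinations within 9 kg:
- lidar: mass 8, value 62
- relay: mass 8, value 39
- drill: mass 9, value 36
- radar: mass 8, value 12
Best: 62 sci.

62 sci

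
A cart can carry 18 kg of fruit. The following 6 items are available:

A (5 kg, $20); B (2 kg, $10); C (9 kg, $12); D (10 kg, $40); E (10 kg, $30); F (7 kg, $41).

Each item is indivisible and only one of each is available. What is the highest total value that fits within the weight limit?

Check high-value combinations within 18 kg:
- D+F: weight 10+7=17, value 40+41=81
- A+B+F: weight 5+2+7=14, value 20+10+41=71
- E+F: weight 10+7=17, value 30+41=71
- A+B+D: weight 5+2+10=17, value 20+10+40=70
- B+C+F: weight 2+9+7=18, value 10+12+41=63
Best: $81.

$81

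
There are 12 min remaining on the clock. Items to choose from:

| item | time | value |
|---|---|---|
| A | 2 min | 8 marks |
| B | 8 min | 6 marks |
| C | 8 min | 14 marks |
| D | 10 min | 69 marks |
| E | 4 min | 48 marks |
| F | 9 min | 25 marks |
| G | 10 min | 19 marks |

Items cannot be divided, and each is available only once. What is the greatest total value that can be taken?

Check high-value combinations within 12 min:
- A+D: time 2+10=12, value 8+69=77
- D: time 10, value 69
- C+E: time 8+4=12, value 14+48=62
- A+E: time 2+4=6, value 8+48=56
Best: 77 marks.

77 marks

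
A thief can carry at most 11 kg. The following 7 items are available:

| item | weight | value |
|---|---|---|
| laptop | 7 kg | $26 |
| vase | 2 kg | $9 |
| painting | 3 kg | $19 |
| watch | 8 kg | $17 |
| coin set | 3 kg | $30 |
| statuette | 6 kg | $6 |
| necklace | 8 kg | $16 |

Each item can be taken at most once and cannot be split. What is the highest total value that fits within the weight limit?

Check high-value combinations within 11 kg:
- vase+painting+coin set: weight 2+3+3=8, value 9+19+30=58
- laptop+coin set: weight 7+3=10, value 26+30=56
- painting+coin set: weight 3+3=6, value 19+30=49
- watch+coin set: weight 8+3=11, value 17+30=47
Best: $58.

$58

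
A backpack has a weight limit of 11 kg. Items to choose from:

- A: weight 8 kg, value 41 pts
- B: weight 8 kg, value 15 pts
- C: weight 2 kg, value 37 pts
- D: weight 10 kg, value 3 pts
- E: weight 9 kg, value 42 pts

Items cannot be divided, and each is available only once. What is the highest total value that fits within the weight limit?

Check high-value combinations within 11 kg:
- C+E: weight 2+9=11, value 37+42=79
- A+C: weight 8+2=10, value 41+37=78
- B+C: weight 8+2=10, value 15+37=52
- E: weight 9, value 42
Best: 79 pts.

79 pts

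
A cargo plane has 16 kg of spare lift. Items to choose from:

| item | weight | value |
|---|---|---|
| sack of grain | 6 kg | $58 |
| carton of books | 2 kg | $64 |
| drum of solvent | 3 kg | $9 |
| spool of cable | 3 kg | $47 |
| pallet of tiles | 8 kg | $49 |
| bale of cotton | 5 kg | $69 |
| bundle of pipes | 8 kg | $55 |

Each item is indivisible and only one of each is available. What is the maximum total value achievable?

$238

Check high-value combinations within 16 kg:
- sack of grain+carton of books+spool of cable+bale of cotton: weight 6+2+3+5=16, value 58+64+47+69=238
- sack of grain+carton of books+drum of solvent+bale of cotton: weight 6+2+3+5=16, value 58+64+9+69=200
- sack of grain+carton of books+bale of cotton: weight 6+2+5=13, value 58+64+69=191
- carton of books+drum of solvent+spool of cable+bale of cotton: weight 2+3+3+5=13, value 64+9+47+69=189
- carton of books+bale of cotton+bundle of pipes: weight 2+5+8=15, value 64+69+55=188
Best: $238.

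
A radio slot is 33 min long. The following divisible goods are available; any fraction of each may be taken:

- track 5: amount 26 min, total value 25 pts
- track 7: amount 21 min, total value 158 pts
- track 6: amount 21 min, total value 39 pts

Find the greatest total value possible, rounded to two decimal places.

180.29

Take in order of value per unit:
- track 7 (158/21 per unit): all 21 → value 158, running total 158.00
- track 6 (39/21 per unit): 12 of 21 → value 12×39/21 = 22.2857, running total 180.29
Total 180.29.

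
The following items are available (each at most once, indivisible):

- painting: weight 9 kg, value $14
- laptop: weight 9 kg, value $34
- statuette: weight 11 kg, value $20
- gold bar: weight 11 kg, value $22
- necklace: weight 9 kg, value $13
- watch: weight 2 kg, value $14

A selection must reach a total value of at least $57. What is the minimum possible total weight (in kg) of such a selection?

Subsets with value ≥ 57, sorted by total weight:
- painting+laptop+watch: weight 20, value 62
- laptop+necklace+watch: weight 20, value 61
- laptop+gold bar+watch: weight 22, value 70
Minimum weight: 20 kg.

20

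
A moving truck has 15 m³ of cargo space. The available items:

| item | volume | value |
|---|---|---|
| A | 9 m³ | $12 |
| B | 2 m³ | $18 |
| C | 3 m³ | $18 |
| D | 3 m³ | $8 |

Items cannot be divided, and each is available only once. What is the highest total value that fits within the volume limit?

Check high-value combinations within 15 m³:
- A+B+C: volume 9+2+3=14, value 12+18+18=48
- B+C+D: volume 2+3+3=8, value 18+18+8=44
- A+B+D: volume 9+2+3=14, value 12+18+8=38
- A+C+D: volume 9+3+3=15, value 12+18+8=38
- B+C: volume 2+3=5, value 18+18=36
Best: $48.

$48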